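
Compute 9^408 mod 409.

1

9^1 ≡ 9 (mod 409)
9^2 ≡ 9^2 = 81 ≡ 81 (mod 409)
9^4 ≡ 81^2 = 6561 ≡ 17 (mod 409)
9^8 ≡ 17^2 = 289 ≡ 289 (mod 409)
9^16 ≡ 289^2 = 83521 ≡ 85 (mod 409)
9^32 ≡ 85^2 = 7225 ≡ 272 (mod 409)
9^64 ≡ 272^2 = 73984 ≡ 364 (mod 409)
9^128 ≡ 364^2 = 132496 ≡ 389 (mod 409)
9^256 ≡ 389^2 = 151321 ≡ 400 (mod 409)
408 = 256 + 128 + 16 + 8 in binary powers of 2.
So 9^408 ≡ 400 · 389 · 85 · 289 ≡ 1 (mod 409).
Since the result is 1, base 9 gives no evidence that 409 is composite.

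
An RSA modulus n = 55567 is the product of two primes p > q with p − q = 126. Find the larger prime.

307

Since p = q + 126, we have 55567 = q(q + 126), so q² + 126q − 55567 = 0.
Discriminant: 126² + 4·55567 = 15876 + 222268 = 238144; √238144 = 488.
q = (−126 + 488)/2 = 181, and p = q + 126 = 307.
Check: 181 · 307 = 55567.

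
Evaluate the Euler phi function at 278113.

Factor: 278113 = 11 · 131 · 193.
φ(278113) = (11−1) · (131−1) · (193−1) = 10 · 130 · 192 = 249600.

249600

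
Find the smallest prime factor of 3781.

3781 is odd.
Digit sum 19, not divisible by 3.
Ends in 1: not divisible by 5.
7: 3781 = 7·540 + 1
11: 3781 = 11·343 + 8
13: 3781 = 13·290 + 11
17: 3781 = 17·222 + 7
19: 3781 = 19·199

19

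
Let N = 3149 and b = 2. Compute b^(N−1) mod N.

2^1 ≡ 2 (mod 3149)
2^2 ≡ 2^2 = 4 ≡ 4 (mod 3149)
2^4 ≡ 4^2 = 16 ≡ 16 (mod 3149)
2^8 ≡ 16^2 = 256 ≡ 256 (mod 3149)
2^16 ≡ 256^2 = 65536 ≡ 2556 (mod 3149)
2^32 ≡ 2556^2 = 6533136 ≡ 2110 (mod 3149)
2^64 ≡ 2110^2 = 4452100 ≡ 2563 (mod 3149)
2^128 ≡ 2563^2 = 6568969 ≡ 155 (mod 3149)
2^256 ≡ 155^2 = 24025 ≡ 1982 (mod 3149)
2^512 ≡ 1982^2 = 3928324 ≡ 1521 (mod 3149)
2^1024 ≡ 1521^2 = 2313441 ≡ 2075 (mod 3149)
2^2048 ≡ 2075^2 = 4305625 ≡ 942 (mod 3149)
3148 = 2048 + 1024 + 64 + 8 + 4 in binary powers of 2.
So 2^3148 ≡ 942 · 2075 · 2563 · 256 · 16 ≡ 1322 (mod 3149).
Since 1322 ≠ 1, base 2 is a Fermat witness: 3149 is composite.

1322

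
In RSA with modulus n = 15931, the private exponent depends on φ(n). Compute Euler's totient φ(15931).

15664

Factor: 15931 = 89 · 179.
φ(15931) = (89−1) · (179−1) = 88 · 178 = 15664.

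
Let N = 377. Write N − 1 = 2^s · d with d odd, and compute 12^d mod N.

220

377 − 1 = 376 = 2^3 · 47, so d = 47.
12^1 ≡ 12 (mod 377)
12^2 ≡ 12^2 = 144 ≡ 144 (mod 377)
12^4 ≡ 144^2 = 20736 ≡ 1 (mod 377)
12^8 ≡ 1^2 = 1 ≡ 1 (mod 377)
12^16 ≡ 1^2 = 1 ≡ 1 (mod 377)
12^32 ≡ 1^2 = 1 ≡ 1 (mod 377)
47 = 32 + 8 + 4 + 2 + 1 in binary powers of 2.
So 12^47 ≡ 1 · 1 · 1 · 144 · 12 ≡ 220 (mod 377).
Squaring chain: 220 → 144 → 1; never reaches −1, so base 12 is a Miller–Rabin witness that 377 is composite.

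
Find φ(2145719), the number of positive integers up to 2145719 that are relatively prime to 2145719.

2092896

Factor: 2145719 = 79 · 157 · 173.
φ(2145719) = (79−1) · (157−1) · (173−1) = 78 · 156 · 172 = 2092896.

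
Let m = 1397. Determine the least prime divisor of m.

11

1397 is odd.
Digit sum 20, not divisible by 3.
Ends in 7: not divisible by 5.
7: 1397 = 7·199 + 4
11: 1397 = 11·127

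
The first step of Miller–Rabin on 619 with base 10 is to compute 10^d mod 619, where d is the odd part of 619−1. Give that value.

619 − 1 = 618 = 2^1 · 309, so d = 309.
10^1 ≡ 10 (mod 619)
10^2 ≡ 10^2 = 100 ≡ 100 (mod 619)
10^4 ≡ 100^2 = 10000 ≡ 96 (mod 619)
10^8 ≡ 96^2 = 9216 ≡ 550 (mod 619)
10^16 ≡ 550^2 = 302500 ≡ 428 (mod 619)
10^32 ≡ 428^2 = 183184 ≡ 579 (mod 619)
10^64 ≡ 579^2 = 335241 ≡ 362 (mod 619)
10^128 ≡ 362^2 = 131044 ≡ 435 (mod 619)
10^256 ≡ 435^2 = 189225 ≡ 430 (mod 619)
309 = 256 + 32 + 16 + 4 + 1 in binary powers of 2.
So 10^309 ≡ 430 · 579 · 428 · 96 · 10 ≡ 618 (mod 619).
Since 10^d ≡ 618 (mod 619), base 10 does not prove 619 composite.

618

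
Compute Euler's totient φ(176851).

163200

Factor: 176851 = 17 · 101 · 103.
φ(176851) = (17−1) · (101−1) · (103−1) = 16 · 100 · 102 = 163200.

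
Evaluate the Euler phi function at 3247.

Factor: 3247 = 17 · 191.
φ(3247) = (17−1) · (191−1) = 16 · 190 = 3040.

3040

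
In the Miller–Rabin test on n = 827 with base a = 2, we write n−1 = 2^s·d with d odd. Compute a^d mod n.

826

827 − 1 = 826 = 2^1 · 413, so d = 413.
2^1 ≡ 2 (mod 827)
2^2 ≡ 2^2 = 4 ≡ 4 (mod 827)
2^4 ≡ 4^2 = 16 ≡ 16 (mod 827)
2^8 ≡ 16^2 = 256 ≡ 256 (mod 827)
2^16 ≡ 256^2 = 65536 ≡ 203 (mod 827)
2^32 ≡ 203^2 = 41209 ≡ 686 (mod 827)
2^64 ≡ 686^2 = 470596 ≡ 33 (mod 827)
2^128 ≡ 33^2 = 1089 ≡ 262 (mod 827)
2^256 ≡ 262^2 = 68644 ≡ 3 (mod 827)
413 = 256 + 128 + 16 + 8 + 4 + 1 in binary powers of 2.
So 2^413 ≡ 3 · 262 · 203 · 256 · 16 · 2 ≡ 826 (mod 827).
Since 2^d ≡ 826 (mod 827), base 2 does not prove 827 composite.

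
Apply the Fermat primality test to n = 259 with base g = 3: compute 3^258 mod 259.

3^1 ≡ 3 (mod 259)
3^2 ≡ 3^2 = 9 ≡ 9 (mod 259)
3^4 ≡ 9^2 = 81 ≡ 81 (mod 259)
3^8 ≡ 81^2 = 6561 ≡ 86 (mod 259)
3^16 ≡ 86^2 = 7396 ≡ 144 (mod 259)
3^32 ≡ 144^2 = 20736 ≡ 16 (mod 259)
3^64 ≡ 16^2 = 256 ≡ 256 (mod 259)
3^128 ≡ 256^2 = 65536 ≡ 9 (mod 259)
3^256 ≡ 9^2 = 81 ≡ 81 (mod 259)
258 = 256 + 2 in binary powers of 2.
So 3^258 ≡ 81 · 9 ≡ 211 (mod 259).
Since 211 ≠ 1, base 3 is a Fermat witness: 259 is composite.

211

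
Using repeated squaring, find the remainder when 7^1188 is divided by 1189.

45

7^1 ≡ 7 (mod 1189)
7^2 ≡ 7^2 = 49 ≡ 49 (mod 1189)
7^4 ≡ 49^2 = 2401 ≡ 23 (mod 1189)
7^8 ≡ 23^2 = 529 ≡ 529 (mod 1189)
7^16 ≡ 529^2 = 279841 ≡ 426 (mod 1189)
7^32 ≡ 426^2 = 181476 ≡ 748 (mod 1189)
7^64 ≡ 748^2 = 559504 ≡ 674 (mod 1189)
7^128 ≡ 674^2 = 454276 ≡ 78 (mod 1189)
7^256 ≡ 78^2 = 6084 ≡ 139 (mod 1189)
7^512 ≡ 139^2 = 19321 ≡ 297 (mod 1189)
7^1024 ≡ 297^2 = 88209 ≡ 223 (mod 1189)
1188 = 1024 + 128 + 32 + 4 in binary powers of 2.
So 7^1188 ≡ 223 · 78 · 748 · 23 ≡ 45 (mod 1189).
Since 45 ≠ 1, base 7 is a Fermat witness: 1189 is composite.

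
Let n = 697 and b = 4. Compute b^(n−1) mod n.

4^1 ≡ 4 (mod 697)
4^2 ≡ 4^2 = 16 ≡ 16 (mod 697)
4^4 ≡ 16^2 = 256 ≡ 256 (mod 697)
4^8 ≡ 256^2 = 65536 ≡ 18 (mod 697)
4^16 ≡ 18^2 = 324 ≡ 324 (mod 697)
4^32 ≡ 324^2 = 104976 ≡ 426 (mod 697)
4^64 ≡ 426^2 = 181476 ≡ 256 (mod 697)
4^128 ≡ 256^2 = 65536 ≡ 18 (mod 697)
4^256 ≡ 18^2 = 324 ≡ 324 (mod 697)
4^512 ≡ 324^2 = 104976 ≡ 426 (mod 697)
696 = 512 + 128 + 32 + 16 + 8 in binary powers of 2.
So 4^696 ≡ 426 · 18 · 426 · 324 · 18 ≡ 324 (mod 697).
Since 324 ≠ 1, base 4 is a Fermat witness: 697 is composite.

324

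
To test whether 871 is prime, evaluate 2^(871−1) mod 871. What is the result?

2^1 ≡ 2 (mod 871)
2^2 ≡ 2^2 = 4 ≡ 4 (mod 871)
2^4 ≡ 4^2 = 16 ≡ 16 (mod 871)
2^8 ≡ 16^2 = 256 ≡ 256 (mod 871)
2^16 ≡ 256^2 = 65536 ≡ 211 (mod 871)
2^32 ≡ 211^2 = 44521 ≡ 100 (mod 871)
2^64 ≡ 100^2 = 10000 ≡ 419 (mod 871)
2^128 ≡ 419^2 = 175561 ≡ 490 (mod 871)
2^256 ≡ 490^2 = 240100 ≡ 575 (mod 871)
2^512 ≡ 575^2 = 330625 ≡ 516 (mod 871)
870 = 512 + 256 + 64 + 32 + 4 + 2 in binary powers of 2.
So 2^870 ≡ 516 · 575 · 419 · 100 · 16 · 4 ≡ 545 (mod 871).
Since 545 ≠ 1, base 2 is a Fermat witness: 871 is composite.

545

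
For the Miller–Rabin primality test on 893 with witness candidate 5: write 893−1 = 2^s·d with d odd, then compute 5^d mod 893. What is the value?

453

893 − 1 = 892 = 2^2 · 223, so d = 223.
5^1 ≡ 5 (mod 893)
5^2 ≡ 5^2 = 25 ≡ 25 (mod 893)
5^4 ≡ 25^2 = 625 ≡ 625 (mod 893)
5^8 ≡ 625^2 = 390625 ≡ 384 (mod 893)
5^16 ≡ 384^2 = 147456 ≡ 111 (mod 893)
5^32 ≡ 111^2 = 12321 ≡ 712 (mod 893)
5^64 ≡ 712^2 = 506944 ≡ 613 (mod 893)
5^128 ≡ 613^2 = 375769 ≡ 709 (mod 893)
223 = 128 + 64 + 16 + 8 + 4 + 2 + 1 in binary powers of 2.
So 5^223 ≡ 709 · 613 · 111 · 384 · 625 · 25 · 5 ≡ 453 (mod 893).
Squaring chain: 453 → 712; never reaches −1, so base 5 is a Miller–Rabin witness that 893 is composite.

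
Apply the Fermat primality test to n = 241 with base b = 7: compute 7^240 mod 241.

1

7^1 ≡ 7 (mod 241)
7^2 ≡ 7^2 = 49 ≡ 49 (mod 241)
7^4 ≡ 49^2 = 2401 ≡ 232 (mod 241)
7^8 ≡ 232^2 = 53824 ≡ 81 (mod 241)
7^16 ≡ 81^2 = 6561 ≡ 54 (mod 241)
7^32 ≡ 54^2 = 2916 ≡ 24 (mod 241)
7^64 ≡ 24^2 = 576 ≡ 94 (mod 241)
7^128 ≡ 94^2 = 8836 ≡ 160 (mod 241)
240 = 128 + 64 + 32 + 16 in binary powers of 2.
So 7^240 ≡ 160 · 94 · 24 · 54 ≡ 1 (mod 241).
Since the result is 1, base 7 gives no evidence that 241 is composite.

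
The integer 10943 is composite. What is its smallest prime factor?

31

10943 is odd.
Digit sum 17, not divisible by 3.
Ends in 3: not divisible by 5.
7: 10943 = 7·1563 + 2
11: 10943 = 11·994 + 9
13: 10943 = 13·841 + 10
17: 10943 = 17·643 + 12
19: 10943 = 19·575 + 18
23: 10943 = 23·475 + 18
29: 10943 = 29·377 + 10
31: 10943 = 31·353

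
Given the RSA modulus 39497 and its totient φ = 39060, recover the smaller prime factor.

127

φ(n) = (p−1)(q−1) = n − (p+q) + 1, so p + q = 39497 − 39060 + 1 = 438.
p and q are the roots of t² − 438t + 39497 = 0.
Discriminant: 438² − 4·39497 = 191844 − 157988 = 33856; √33856 = 184.
q = (438 − 184)/2 = 127, p = (438 + 184)/2 = 311.
Check: 127 · 311 = 39497.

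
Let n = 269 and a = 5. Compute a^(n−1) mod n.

5^1 ≡ 5 (mod 269)
5^2 ≡ 5^2 = 25 ≡ 25 (mod 269)
5^4 ≡ 25^2 = 625 ≡ 87 (mod 269)
5^8 ≡ 87^2 = 7569 ≡ 37 (mod 269)
5^16 ≡ 37^2 = 1369 ≡ 24 (mod 269)
5^32 ≡ 24^2 = 576 ≡ 38 (mod 269)
5^64 ≡ 38^2 = 1444 ≡ 99 (mod 269)
5^128 ≡ 99^2 = 9801 ≡ 117 (mod 269)
5^256 ≡ 117^2 = 13689 ≡ 239 (mod 269)
268 = 256 + 8 + 4 in binary powers of 2.
So 5^268 ≡ 239 · 37 · 87 ≡ 1 (mod 269).
Since the result is 1, base 5 gives no evidence that 269 is composite.

1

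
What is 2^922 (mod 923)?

2^1 ≡ 2 (mod 923)
2^2 ≡ 2^2 = 4 ≡ 4 (mod 923)
2^4 ≡ 4^2 = 16 ≡ 16 (mod 923)
2^8 ≡ 16^2 = 256 ≡ 256 (mod 923)
2^16 ≡ 256^2 = 65536 ≡ 3 (mod 923)
2^32 ≡ 3^2 = 9 ≡ 9 (mod 923)
2^64 ≡ 9^2 = 81 ≡ 81 (mod 923)
2^128 ≡ 81^2 = 6561 ≡ 100 (mod 923)
2^256 ≡ 100^2 = 10000 ≡ 770 (mod 923)
2^512 ≡ 770^2 = 592900 ≡ 334 (mod 923)
922 = 512 + 256 + 128 + 16 + 8 + 2 in binary powers of 2.
So 2^922 ≡ 334 · 770 · 100 · 3 · 256 · 4 ≡ 49 (mod 923).
Since 49 ≠ 1, base 2 is a Fermat witness: 923 is composite.

49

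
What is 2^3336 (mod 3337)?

2^1 ≡ 2 (mod 3337)
2^2 ≡ 2^2 = 4 ≡ 4 (mod 3337)
2^4 ≡ 4^2 = 16 ≡ 16 (mod 3337)
2^8 ≡ 16^2 = 256 ≡ 256 (mod 3337)
2^16 ≡ 256^2 = 65536 ≡ 2133 (mod 3337)
2^32 ≡ 2133^2 = 4549689 ≡ 1358 (mod 3337)
2^64 ≡ 1358^2 = 1844164 ≡ 2140 (mod 3337)
2^128 ≡ 2140^2 = 4579600 ≡ 1236 (mod 3337)
2^256 ≡ 1236^2 = 1527696 ≡ 2687 (mod 3337)
2^512 ≡ 2687^2 = 7219969 ≡ 2038 (mod 3337)
2^1024 ≡ 2038^2 = 4153444 ≡ 2216 (mod 3337)
2^2048 ≡ 2216^2 = 4910656 ≡ 1929 (mod 3337)
3336 = 2048 + 1024 + 256 + 8 in binary powers of 2.
So 2^3336 ≡ 1929 · 2216 · 2687 · 256 ≡ 1835 (mod 3337).
Since 1835 ≠ 1, base 2 is a Fermat witness: 3337 is composite.

1835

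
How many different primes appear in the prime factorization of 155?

155 = 5 · 31
155 = 5 · 31, which has 2 distinct prime factors.

2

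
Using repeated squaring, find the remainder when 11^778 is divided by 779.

144

11^1 ≡ 11 (mod 779)
11^2 ≡ 11^2 = 121 ≡ 121 (mod 779)
11^4 ≡ 121^2 = 14641 ≡ 619 (mod 779)
11^8 ≡ 619^2 = 383161 ≡ 672 (mod 779)
11^16 ≡ 672^2 = 451584 ≡ 543 (mod 779)
11^32 ≡ 543^2 = 294849 ≡ 387 (mod 779)
11^64 ≡ 387^2 = 149769 ≡ 201 (mod 779)
11^128 ≡ 201^2 = 40401 ≡ 672 (mod 779)
11^256 ≡ 672^2 = 451584 ≡ 543 (mod 779)
11^512 ≡ 543^2 = 294849 ≡ 387 (mod 779)
778 = 512 + 256 + 8 + 2 in binary powers of 2.
So 11^778 ≡ 387 · 543 · 672 · 121 ≡ 144 (mod 779).
Since 144 ≠ 1, base 11 is a Fermat witness: 779 is composite.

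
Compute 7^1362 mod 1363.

545

7^1 ≡ 7 (mod 1363)
7^2 ≡ 7^2 = 49 ≡ 49 (mod 1363)
7^4 ≡ 49^2 = 2401 ≡ 1038 (mod 1363)
7^8 ≡ 1038^2 = 1077444 ≡ 674 (mod 1363)
7^16 ≡ 674^2 = 454276 ≡ 397 (mod 1363)
7^32 ≡ 397^2 = 157609 ≡ 864 (mod 1363)
7^64 ≡ 864^2 = 746496 ≡ 935 (mod 1363)
7^128 ≡ 935^2 = 874225 ≡ 542 (mod 1363)
7^256 ≡ 542^2 = 293764 ≡ 719 (mod 1363)
7^512 ≡ 719^2 = 516961 ≡ 384 (mod 1363)
7^1024 ≡ 384^2 = 147456 ≡ 252 (mod 1363)
1362 = 1024 + 256 + 64 + 16 + 2 in binary powers of 2.
So 7^1362 ≡ 252 · 719 · 935 · 397 · 49 ≡ 545 (mod 1363).
Since 545 ≠ 1, base 7 is a Fermat witness: 1363 is composite.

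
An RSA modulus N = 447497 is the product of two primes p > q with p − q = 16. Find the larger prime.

Since p = q + 16, we have 447497 = q(q + 16), so q² + 16q − 447497 = 0.
Discriminant: 16² + 4·447497 = 256 + 1789988 = 1790244; √1790244 = 1338.
q = (−16 + 1338)/2 = 661, and p = q + 16 = 677.
Check: 661 · 677 = 447497.

677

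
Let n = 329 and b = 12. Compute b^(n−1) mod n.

121

12^1 ≡ 12 (mod 329)
12^2 ≡ 12^2 = 144 ≡ 144 (mod 329)
12^4 ≡ 144^2 = 20736 ≡ 9 (mod 329)
12^8 ≡ 9^2 = 81 ≡ 81 (mod 329)
12^16 ≡ 81^2 = 6561 ≡ 310 (mod 329)
12^32 ≡ 310^2 = 96100 ≡ 32 (mod 329)
12^64 ≡ 32^2 = 1024 ≡ 37 (mod 329)
12^128 ≡ 37^2 = 1369 ≡ 53 (mod 329)
12^256 ≡ 53^2 = 2809 ≡ 177 (mod 329)
328 = 256 + 64 + 8 in binary powers of 2.
So 12^328 ≡ 177 · 37 · 81 ≡ 121 (mod 329).
Since 121 ≠ 1, base 12 is a Fermat witness: 329 is composite.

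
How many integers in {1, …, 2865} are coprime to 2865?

Factor: 2865 = 3 · 5 · 191.
φ(2865) = (3−1) · (5−1) · (191−1) = 2 · 4 · 190 = 1520.

1520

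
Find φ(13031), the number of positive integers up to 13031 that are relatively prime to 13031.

Factor: 13031 = 83 · 157.
φ(13031) = (83−1) · (157−1) = 82 · 156 = 12792.

12792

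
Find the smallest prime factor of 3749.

3749 is odd.
Digit sum 23, not divisible by 3.
Ends in 9: not divisible by 5.
7: 3749 = 7·535 + 4
11: 3749 = 11·340 + 9
13: 3749 = 13·288 + 5
17: 3749 = 17·220 + 9
19: 3749 = 19·197 + 6
23: 3749 = 23·163

23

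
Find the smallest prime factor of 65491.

79

65491 is odd.
Digit sum 25, not divisible by 3.
Ends in 1: not divisible by 5.
7: 65491 = 7·9355 + 6
11: 65491 = 11·5953 + 8
13: 65491 = 13·5037 + 10
17: 65491 = 17·3852 + 7
19: 65491 = 19·3446 + 17
23: 65491 = 23·2847 + 10
29: 65491 = 29·2258 + 9
31: 65491 = 31·2112 + 19
37: 65491 = 37·1770 + 1
41: 65491 = 41·1597 + 14
43: 65491 = 43·1523 + 2
47: 65491 = 47·1393 + 20
53: 65491 = 53·1235 + 36
59: 65491 = 59·1110 + 1
61: 65491 = 61·1073 + 38
67: 65491 = 67·977 + 32
71: 65491 = 71·922 + 29
73: 65491 = 73·897 + 10
79: 65491 = 79·829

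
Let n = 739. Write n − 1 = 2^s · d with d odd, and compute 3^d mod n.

738

739 − 1 = 738 = 2^1 · 369, so d = 369.
3^1 ≡ 3 (mod 739)
3^2 ≡ 3^2 = 9 ≡ 9 (mod 739)
3^4 ≡ 9^2 = 81 ≡ 81 (mod 739)
3^8 ≡ 81^2 = 6561 ≡ 649 (mod 739)
3^16 ≡ 649^2 = 421201 ≡ 710 (mod 739)
3^32 ≡ 710^2 = 504100 ≡ 102 (mod 739)
3^64 ≡ 102^2 = 10404 ≡ 58 (mod 739)
3^128 ≡ 58^2 = 3364 ≡ 408 (mod 739)
3^256 ≡ 408^2 = 166464 ≡ 189 (mod 739)
369 = 256 + 64 + 32 + 16 + 1 in binary powers of 2.
So 3^369 ≡ 189 · 58 · 102 · 710 · 3 ≡ 738 (mod 739).
Since 3^d ≡ 738 (mod 739), base 3 does not prove 739 composite.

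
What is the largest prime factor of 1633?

71

1633 = 23 · 71
71 is prime.
So 1633 = 23 · 71; the largest prime factor is 71.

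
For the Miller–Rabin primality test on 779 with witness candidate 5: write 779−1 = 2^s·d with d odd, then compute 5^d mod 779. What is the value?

779 − 1 = 778 = 2^1 · 389, so d = 389.
5^1 ≡ 5 (mod 779)
5^2 ≡ 5^2 = 25 ≡ 25 (mod 779)
5^4 ≡ 25^2 = 625 ≡ 625 (mod 779)
5^8 ≡ 625^2 = 390625 ≡ 346 (mod 779)
5^16 ≡ 346^2 = 119716 ≡ 529 (mod 779)
5^32 ≡ 529^2 = 279841 ≡ 180 (mod 779)
5^64 ≡ 180^2 = 32400 ≡ 461 (mod 779)
5^128 ≡ 461^2 = 212521 ≡ 633 (mod 779)
5^256 ≡ 633^2 = 400689 ≡ 283 (mod 779)
389 = 256 + 128 + 4 + 1 in binary powers of 2.
So 5^389 ≡ 283 · 633 · 625 · 5 ≡ 500 (mod 779).
Squaring chain: 500; never reaches −1, so base 5 is a Miller–Rabin witness that 779 is composite.

500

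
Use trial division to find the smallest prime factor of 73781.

89

73781 is odd.
Digit sum 26, not divisible by 3.
Ends in 1: not divisible by 5.
7: 73781 = 7·10540 + 1
11: 73781 = 11·6707 + 4
13: 73781 = 13·5675 + 6
17: 73781 = 17·4340 + 1
19: 73781 = 19·3883 + 4
23: 73781 = 23·3207 + 20
29: 73781 = 29·2544 + 5
31: 73781 = 31·2380 + 1
37: 73781 = 37·1994 + 3
41: 73781 = 41·1799 + 22
43: 73781 = 43·1715 + 36
47: 73781 = 47·1569 + 38
53: 73781 = 53·1392 + 5
59: 73781 = 59·1250 + 31
61: 73781 = 61·1209 + 32
67: 73781 = 67·1101 + 14
71: 73781 = 71·1039 + 12
73: 73781 = 73·1010 + 51
79: 73781 = 79·933 + 74
83: 73781 = 83·888 + 77
89: 73781 = 89·829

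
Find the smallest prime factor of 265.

265 is odd.
Digit sum 13, not divisible by 3.
Ends in 5: divisible by 5.

5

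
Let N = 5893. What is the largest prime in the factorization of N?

5893 = 71 · 83
83 is prime.
So 5893 = 71 · 83; the largest prime factor is 83.

83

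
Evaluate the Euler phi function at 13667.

13416

Factor: 13667 = 79 · 173.
φ(13667) = (79−1) · (173−1) = 78 · 172 = 13416.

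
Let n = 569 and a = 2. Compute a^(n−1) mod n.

1

2^1 ≡ 2 (mod 569)
2^2 ≡ 2^2 = 4 ≡ 4 (mod 569)
2^4 ≡ 4^2 = 16 ≡ 16 (mod 569)
2^8 ≡ 16^2 = 256 ≡ 256 (mod 569)
2^16 ≡ 256^2 = 65536 ≡ 101 (mod 569)
2^32 ≡ 101^2 = 10201 ≡ 528 (mod 569)
2^64 ≡ 528^2 = 278784 ≡ 543 (mod 569)
2^128 ≡ 543^2 = 294849 ≡ 107 (mod 569)
2^256 ≡ 107^2 = 11449 ≡ 69 (mod 569)
2^512 ≡ 69^2 = 4761 ≡ 209 (mod 569)
568 = 512 + 32 + 16 + 8 in binary powers of 2.
So 2^568 ≡ 209 · 528 · 101 · 256 ≡ 1 (mod 569).
Since the result is 1, base 2 gives no evidence that 569 is composite.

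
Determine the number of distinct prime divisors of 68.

68 = 2^2 · 17
68 = 2^2 · 17, which has 2 distinct prime factors.

2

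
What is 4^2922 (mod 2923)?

4^1 ≡ 4 (mod 2923)
4^2 ≡ 4^2 = 16 ≡ 16 (mod 2923)
4^4 ≡ 16^2 = 256 ≡ 256 (mod 2923)
4^8 ≡ 256^2 = 65536 ≡ 1230 (mod 2923)
4^16 ≡ 1230^2 = 1512900 ≡ 1709 (mod 2923)
4^32 ≡ 1709^2 = 2920681 ≡ 604 (mod 2923)
4^64 ≡ 604^2 = 364816 ≡ 2364 (mod 2923)
4^128 ≡ 2364^2 = 5588496 ≡ 2643 (mod 2923)
4^256 ≡ 2643^2 = 6985449 ≡ 2402 (mod 2923)
4^512 ≡ 2402^2 = 5769604 ≡ 2525 (mod 2923)
4^1024 ≡ 2525^2 = 6375625 ≡ 562 (mod 2923)
4^2048 ≡ 562^2 = 315844 ≡ 160 (mod 2923)
2922 = 2048 + 512 + 256 + 64 + 32 + 8 + 2 in binary powers of 2.
So 4^2922 ≡ 160 · 2525 · 2402 · 2364 · 604 · 1230 · 16 ≡ 100 (mod 2923).
Since 100 ≠ 1, base 4 is a Fermat witness: 2923 is composite.

100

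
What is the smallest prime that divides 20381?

89

20381 is odd.
Digit sum 14, not divisible by 3.
Ends in 1: not divisible by 5.
7: 20381 = 7·2911 + 4
11: 20381 = 11·1852 + 9
13: 20381 = 13·1567 + 10
17: 20381 = 17·1198 + 15
19: 20381 = 19·1072 + 13
23: 20381 = 23·886 + 3
29: 20381 = 29·702 + 23
31: 20381 = 31·657 + 14
37: 20381 = 37·550 + 31
41: 20381 = 41·497 + 4
43: 20381 = 43·473 + 42
47: 20381 = 47·433 + 30
53: 20381 = 53·384 + 29
59: 20381 = 59·345 + 26
61: 20381 = 61·334 + 7
67: 20381 = 67·304 + 13
71: 20381 = 71·287 + 4
73: 20381 = 73·279 + 14
79: 20381 = 79·257 + 78
83: 20381 = 83·245 + 46
89: 20381 = 89·229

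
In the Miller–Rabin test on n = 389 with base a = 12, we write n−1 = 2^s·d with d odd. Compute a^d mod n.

115

389 − 1 = 388 = 2^2 · 97, so d = 97.
12^1 ≡ 12 (mod 389)
12^2 ≡ 12^2 = 144 ≡ 144 (mod 389)
12^4 ≡ 144^2 = 20736 ≡ 119 (mod 389)
12^8 ≡ 119^2 = 14161 ≡ 157 (mod 389)
12^16 ≡ 157^2 = 24649 ≡ 142 (mod 389)
12^32 ≡ 142^2 = 20164 ≡ 325 (mod 389)
12^64 ≡ 325^2 = 105625 ≡ 206 (mod 389)
97 = 64 + 32 + 1 in binary powers of 2.
So 12^97 ≡ 206 · 325 · 12 ≡ 115 (mod 389).
Squaring chain: 115 → 388; reaches −1, so base 12 does not prove 389 composite.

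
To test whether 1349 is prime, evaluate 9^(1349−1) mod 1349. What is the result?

1068

9^1 ≡ 9 (mod 1349)
9^2 ≡ 9^2 = 81 ≡ 81 (mod 1349)
9^4 ≡ 81^2 = 6561 ≡ 1165 (mod 1349)
9^8 ≡ 1165^2 = 1357225 ≡ 131 (mod 1349)
9^16 ≡ 131^2 = 17161 ≡ 973 (mod 1349)
9^32 ≡ 973^2 = 946729 ≡ 1080 (mod 1349)
9^64 ≡ 1080^2 = 1166400 ≡ 864 (mod 1349)
9^128 ≡ 864^2 = 746496 ≡ 499 (mod 1349)
9^256 ≡ 499^2 = 249001 ≡ 785 (mod 1349)
9^512 ≡ 785^2 = 616225 ≡ 1081 (mod 1349)
9^1024 ≡ 1081^2 = 1168561 ≡ 327 (mod 1349)
1348 = 1024 + 256 + 64 + 4 in binary powers of 2.
So 9^1348 ≡ 327 · 785 · 864 · 1165 ≡ 1068 (mod 1349).
Since 1068 ≠ 1, base 9 is a Fermat witness: 1349 is composite.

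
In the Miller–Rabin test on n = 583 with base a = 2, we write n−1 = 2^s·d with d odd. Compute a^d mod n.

583 − 1 = 582 = 2^1 · 291, so d = 291.
2^1 ≡ 2 (mod 583)
2^2 ≡ 2^2 = 4 ≡ 4 (mod 583)
2^4 ≡ 4^2 = 16 ≡ 16 (mod 583)
2^8 ≡ 16^2 = 256 ≡ 256 (mod 583)
2^16 ≡ 256^2 = 65536 ≡ 240 (mod 583)
2^32 ≡ 240^2 = 57600 ≡ 466 (mod 583)
2^64 ≡ 466^2 = 217156 ≡ 280 (mod 583)
2^128 ≡ 280^2 = 78400 ≡ 278 (mod 583)
2^256 ≡ 278^2 = 77284 ≡ 328 (mod 583)
291 = 256 + 32 + 2 + 1 in binary powers of 2.
So 2^291 ≡ 328 · 466 · 4 · 2 ≡ 233 (mod 583).
Squaring chain: 233; never reaches −1, so base 2 is a Miller–Rabin witness that 583 is composite.

233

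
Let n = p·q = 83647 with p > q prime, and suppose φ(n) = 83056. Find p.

φ(n) = (p−1)(q−1) = n − (p+q) + 1, so p + q = 83647 − 83056 + 1 = 592.
p and q are the roots of t² − 592t + 83647 = 0.
Discriminant: 592² − 4·83647 = 350464 − 334588 = 15876; √15876 = 126.
q = (592 − 126)/2 = 233, p = (592 + 126)/2 = 359.
Check: 233 · 359 = 83647.

359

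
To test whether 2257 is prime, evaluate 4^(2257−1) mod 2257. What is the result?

4^1 ≡ 4 (mod 2257)
4^2 ≡ 4^2 = 16 ≡ 16 (mod 2257)
4^4 ≡ 16^2 = 256 ≡ 256 (mod 2257)
4^8 ≡ 256^2 = 65536 ≡ 83 (mod 2257)
4^16 ≡ 83^2 = 6889 ≡ 118 (mod 2257)
4^32 ≡ 118^2 = 13924 ≡ 382 (mod 2257)
4^64 ≡ 382^2 = 145924 ≡ 1476 (mod 2257)
4^128 ≡ 1476^2 = 2178576 ≡ 571 (mod 2257)
4^256 ≡ 571^2 = 326041 ≡ 1033 (mod 2257)
4^512 ≡ 1033^2 = 1067089 ≡ 1785 (mod 2257)
4^1024 ≡ 1785^2 = 3186225 ≡ 1598 (mod 2257)
4^2048 ≡ 1598^2 = 2553604 ≡ 937 (mod 2257)
2256 = 2048 + 128 + 64 + 16 in binary powers of 2.
So 4^2256 ≡ 937 · 571 · 1476 · 118 ≡ 1839 (mod 2257).
Since 1839 ≠ 1, base 4 is a Fermat witness: 2257 is composite.

1839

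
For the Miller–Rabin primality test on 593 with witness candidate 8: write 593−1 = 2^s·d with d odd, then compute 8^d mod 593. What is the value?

77

593 − 1 = 592 = 2^4 · 37, so d = 37.
8^1 ≡ 8 (mod 593)
8^2 ≡ 8^2 = 64 ≡ 64 (mod 593)
8^4 ≡ 64^2 = 4096 ≡ 538 (mod 593)
8^8 ≡ 538^2 = 289444 ≡ 60 (mod 593)
8^16 ≡ 60^2 = 3600 ≡ 42 (mod 593)
8^32 ≡ 42^2 = 1764 ≡ 578 (mod 593)
37 = 32 + 4 + 1 in binary powers of 2.
So 8^37 ≡ 578 · 538 · 8 ≡ 77 (mod 593).
Squaring chain: 77 → 592 → 1 → 1; reaches −1, so base 8 does not prove 593 composite.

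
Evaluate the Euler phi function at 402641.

Factor: 402641 = 53 · 71 · 107.
φ(402641) = (53−1) · (71−1) · (107−1) = 52 · 70 · 106 = 385840.

385840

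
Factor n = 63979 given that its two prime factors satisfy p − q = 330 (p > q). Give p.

467

Since p = q + 330, we have 63979 = q(q + 330), so q² + 330q − 63979 = 0.
Discriminant: 330² + 4·63979 = 108900 + 255916 = 364816; √364816 = 604.
q = (−330 + 604)/2 = 137, and p = q + 330 = 467.
Check: 137 · 467 = 63979.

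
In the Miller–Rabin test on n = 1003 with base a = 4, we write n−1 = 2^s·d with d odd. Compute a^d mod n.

1003 − 1 = 1002 = 2^1 · 501, so d = 501.
4^1 ≡ 4 (mod 1003)
4^2 ≡ 4^2 = 16 ≡ 16 (mod 1003)
4^4 ≡ 16^2 = 256 ≡ 256 (mod 1003)
4^8 ≡ 256^2 = 65536 ≡ 341 (mod 1003)
4^16 ≡ 341^2 = 116281 ≡ 936 (mod 1003)
4^32 ≡ 936^2 = 876096 ≡ 477 (mod 1003)
4^64 ≡ 477^2 = 227529 ≡ 851 (mod 1003)
4^128 ≡ 851^2 = 724201 ≡ 35 (mod 1003)
4^256 ≡ 35^2 = 1225 ≡ 222 (mod 1003)
501 = 256 + 128 + 64 + 32 + 16 + 4 + 1 in binary powers of 2.
So 4^501 ≡ 222 · 35 · 851 · 477 · 936 · 256 · 4 ≡ 990 (mod 1003).
Squaring chain: 990; never reaches −1, so base 4 is a Miller–Rabin witness that 1003 is composite.

990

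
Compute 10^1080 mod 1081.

10^1 ≡ 10 (mod 1081)
10^2 ≡ 10^2 = 100 ≡ 100 (mod 1081)
10^4 ≡ 100^2 = 10000 ≡ 271 (mod 1081)
10^8 ≡ 271^2 = 73441 ≡ 1014 (mod 1081)
10^16 ≡ 1014^2 = 1028196 ≡ 165 (mod 1081)
10^32 ≡ 165^2 = 27225 ≡ 200 (mod 1081)
10^64 ≡ 200^2 = 40000 ≡ 3 (mod 1081)
10^128 ≡ 3^2 = 9 ≡ 9 (mod 1081)
10^256 ≡ 9^2 = 81 ≡ 81 (mod 1081)
10^512 ≡ 81^2 = 6561 ≡ 75 (mod 1081)
10^1024 ≡ 75^2 = 5625 ≡ 220 (mod 1081)
1080 = 1024 + 32 + 16 + 8 in binary powers of 2.
So 10^1080 ≡ 220 · 200 · 165 · 1014 ≡ 813 (mod 1081).
Since 813 ≠ 1, base 10 is a Fermat witness: 1081 is composite.

813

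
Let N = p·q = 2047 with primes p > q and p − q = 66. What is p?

89

Since p = q + 66, we have 2047 = q(q + 66), so q² + 66q − 2047 = 0.
Discriminant: 66² + 4·2047 = 4356 + 8188 = 12544; √12544 = 112.
q = (−66 + 112)/2 = 23, and p = q + 66 = 89.
Check: 23 · 89 = 2047.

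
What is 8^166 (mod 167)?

1

8^1 ≡ 8 (mod 167)
8^2 ≡ 8^2 = 64 ≡ 64 (mod 167)
8^4 ≡ 64^2 = 4096 ≡ 88 (mod 167)
8^8 ≡ 88^2 = 7744 ≡ 62 (mod 167)
8^16 ≡ 62^2 = 3844 ≡ 3 (mod 167)
8^32 ≡ 3^2 = 9 ≡ 9 (mod 167)
8^64 ≡ 9^2 = 81 ≡ 81 (mod 167)
8^128 ≡ 81^2 = 6561 ≡ 48 (mod 167)
166 = 128 + 32 + 4 + 2 in binary powers of 2.
So 8^166 ≡ 48 · 9 · 88 · 64 ≡ 1 (mod 167).
Since the result is 1, base 8 gives no evidence that 167 is composite.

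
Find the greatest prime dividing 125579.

89

125579 = 17 · 7387
7387 = 83 · 89
89 is prime.
So 125579 = 17 · 83 · 89; the largest prime factor is 89.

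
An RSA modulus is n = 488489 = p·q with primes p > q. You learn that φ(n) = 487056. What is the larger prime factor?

877

φ(n) = (p−1)(q−1) = n − (p+q) + 1, so p + q = 488489 − 487056 + 1 = 1434.
p and q are the roots of t² − 1434t + 488489 = 0.
Discriminant: 1434² − 4·488489 = 2056356 − 1953956 = 102400; √102400 = 320.
q = (1434 − 320)/2 = 557, p = (1434 + 320)/2 = 877.
Check: 557 · 877 = 488489.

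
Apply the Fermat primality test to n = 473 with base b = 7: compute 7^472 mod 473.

7^1 ≡ 7 (mod 473)
7^2 ≡ 7^2 = 49 ≡ 49 (mod 473)
7^4 ≡ 49^2 = 2401 ≡ 36 (mod 473)
7^8 ≡ 36^2 = 1296 ≡ 350 (mod 473)
7^16 ≡ 350^2 = 122500 ≡ 466 (mod 473)
7^32 ≡ 466^2 = 217156 ≡ 49 (mod 473)
7^64 ≡ 49^2 = 2401 ≡ 36 (mod 473)
7^128 ≡ 36^2 = 1296 ≡ 350 (mod 473)
7^256 ≡ 350^2 = 122500 ≡ 466 (mod 473)
472 = 256 + 128 + 64 + 16 + 8 in binary powers of 2.
So 7^472 ≡ 466 · 350 · 36 · 466 · 350 ≡ 423 (mod 473).
Since 423 ≠ 1, base 7 is a Fermat witness: 473 is composite.

423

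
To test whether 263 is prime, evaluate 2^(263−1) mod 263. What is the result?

1

2^1 ≡ 2 (mod 263)
2^2 ≡ 2^2 = 4 ≡ 4 (mod 263)
2^4 ≡ 4^2 = 16 ≡ 16 (mod 263)
2^8 ≡ 16^2 = 256 ≡ 256 (mod 263)
2^16 ≡ 256^2 = 65536 ≡ 49 (mod 263)
2^32 ≡ 49^2 = 2401 ≡ 34 (mod 263)
2^64 ≡ 34^2 = 1156 ≡ 104 (mod 263)
2^128 ≡ 104^2 = 10816 ≡ 33 (mod 263)
2^256 ≡ 33^2 = 1089 ≡ 37 (mod 263)
262 = 256 + 4 + 2 in binary powers of 2.
So 2^262 ≡ 37 · 16 · 4 ≡ 1 (mod 263).
Since the result is 1, base 2 gives no evidence that 263 is composite.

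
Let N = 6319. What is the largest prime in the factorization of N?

6319 = 71 · 89
89 is prime.
So 6319 = 71 · 89; the largest prime factor is 89.

89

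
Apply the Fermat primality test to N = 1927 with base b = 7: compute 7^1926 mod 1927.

758

7^1 ≡ 7 (mod 1927)
7^2 ≡ 7^2 = 49 ≡ 49 (mod 1927)
7^4 ≡ 49^2 = 2401 ≡ 474 (mod 1927)
7^8 ≡ 474^2 = 224676 ≡ 1144 (mod 1927)
7^16 ≡ 1144^2 = 1308736 ≡ 303 (mod 1927)
7^32 ≡ 303^2 = 91809 ≡ 1240 (mod 1927)
7^64 ≡ 1240^2 = 1537600 ≡ 1781 (mod 1927)
7^128 ≡ 1781^2 = 3171961 ≡ 119 (mod 1927)
7^256 ≡ 119^2 = 14161 ≡ 672 (mod 1927)
7^512 ≡ 672^2 = 451584 ≡ 666 (mod 1927)
7^1024 ≡ 666^2 = 443556 ≡ 346 (mod 1927)
1926 = 1024 + 512 + 256 + 128 + 4 + 2 in binary powers of 2.
So 7^1926 ≡ 346 · 666 · 672 · 119 · 474 · 49 ≡ 758 (mod 1927).
Since 758 ≠ 1, base 7 is a Fermat witness: 1927 is composite.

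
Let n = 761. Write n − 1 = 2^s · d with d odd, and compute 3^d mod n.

135

761 − 1 = 760 = 2^3 · 95, so d = 95.
3^1 ≡ 3 (mod 761)
3^2 ≡ 3^2 = 9 ≡ 9 (mod 761)
3^4 ≡ 9^2 = 81 ≡ 81 (mod 761)
3^8 ≡ 81^2 = 6561 ≡ 473 (mod 761)
3^16 ≡ 473^2 = 223729 ≡ 756 (mod 761)
3^32 ≡ 756^2 = 571536 ≡ 25 (mod 761)
3^64 ≡ 25^2 = 625 ≡ 625 (mod 761)
95 = 64 + 16 + 8 + 4 + 2 + 1 in binary powers of 2.
So 3^95 ≡ 625 · 756 · 473 · 81 · 9 · 3 ≡ 135 (mod 761).
Squaring chain: 135 → 722 → 760; reaches −1, so base 3 does not prove 761 composite.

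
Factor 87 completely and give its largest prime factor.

29

87 = 3 · 29
29 is prime.
So 87 = 3 · 29; the largest prime factor is 29.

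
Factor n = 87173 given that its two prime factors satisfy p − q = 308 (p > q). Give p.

487

Since p = q + 308, we have 87173 = q(q + 308), so q² + 308q − 87173 = 0.
Discriminant: 308² + 4·87173 = 94864 + 348692 = 443556; √443556 = 666.
q = (−308 + 666)/2 = 179, and p = q + 308 = 487.
Check: 179 · 487 = 87173.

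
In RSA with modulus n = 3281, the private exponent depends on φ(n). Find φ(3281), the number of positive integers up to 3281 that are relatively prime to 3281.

Factor: 3281 = 17 · 193.
φ(3281) = (17−1) · (193−1) = 16 · 192 = 3072.

3072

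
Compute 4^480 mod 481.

4^1 ≡ 4 (mod 481)
4^2 ≡ 4^2 = 16 ≡ 16 (mod 481)
4^4 ≡ 16^2 = 256 ≡ 256 (mod 481)
4^8 ≡ 256^2 = 65536 ≡ 120 (mod 481)
4^16 ≡ 120^2 = 14400 ≡ 451 (mod 481)
4^32 ≡ 451^2 = 203401 ≡ 419 (mod 481)
4^64 ≡ 419^2 = 175561 ≡ 477 (mod 481)
4^128 ≡ 477^2 = 227529 ≡ 16 (mod 481)
4^256 ≡ 16^2 = 256 ≡ 256 (mod 481)
480 = 256 + 128 + 64 + 32 in binary powers of 2.
So 4^480 ≡ 256 · 16 · 477 · 419 ≡ 417 (mod 481).
Since 417 ≠ 1, base 4 is a Fermat witness: 481 is composite.

417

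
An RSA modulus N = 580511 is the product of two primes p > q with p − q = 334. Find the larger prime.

Since p = q + 334, we have 580511 = q(q + 334), so q² + 334q − 580511 = 0.
Discriminant: 334² + 4·580511 = 111556 + 2322044 = 2433600; √2433600 = 1560.
q = (−334 + 1560)/2 = 613, and p = q + 334 = 947.
Check: 613 · 947 = 580511.

947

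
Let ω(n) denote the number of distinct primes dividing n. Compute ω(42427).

42427 = 7 · 6061
6061 = 11 · 551
551 = 19 · 29
42427 = 7 · 11 · 19 · 29, which has 4 distinct prime factors.

4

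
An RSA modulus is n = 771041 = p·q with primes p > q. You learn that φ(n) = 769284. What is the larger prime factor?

919

φ(n) = (p−1)(q−1) = n − (p+q) + 1, so p + q = 771041 − 769284 + 1 = 1758.
p and q are the roots of t² − 1758t + 771041 = 0.
Discriminant: 1758² − 4·771041 = 3090564 − 3084164 = 6400; √6400 = 80.
q = (1758 − 80)/2 = 839, p = (1758 + 80)/2 = 919.
Check: 839 · 919 = 771041.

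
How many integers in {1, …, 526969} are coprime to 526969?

501600

Factor: 526969 = 31 · 89 · 191.
φ(526969) = (31−1) · (89−1) · (191−1) = 30 · 88 · 190 = 501600.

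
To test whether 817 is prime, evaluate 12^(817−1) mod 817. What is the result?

12^1 ≡ 12 (mod 817)
12^2 ≡ 12^2 = 144 ≡ 144 (mod 817)
12^4 ≡ 144^2 = 20736 ≡ 311 (mod 817)
12^8 ≡ 311^2 = 96721 ≡ 315 (mod 817)
12^16 ≡ 315^2 = 99225 ≡ 368 (mod 817)
12^32 ≡ 368^2 = 135424 ≡ 619 (mod 817)
12^64 ≡ 619^2 = 383161 ≡ 805 (mod 817)
12^128 ≡ 805^2 = 648025 ≡ 144 (mod 817)
12^256 ≡ 144^2 = 20736 ≡ 311 (mod 817)
12^512 ≡ 311^2 = 96721 ≡ 315 (mod 817)
816 = 512 + 256 + 32 + 16 in binary powers of 2.
So 12^816 ≡ 315 · 311 · 619 · 368 ≡ 704 (mod 817).
Since 704 ≠ 1, base 12 is a Fermat witness: 817 is composite.

704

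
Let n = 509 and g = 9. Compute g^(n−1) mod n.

1

9^1 ≡ 9 (mod 509)
9^2 ≡ 9^2 = 81 ≡ 81 (mod 509)
9^4 ≡ 81^2 = 6561 ≡ 453 (mod 509)
9^8 ≡ 453^2 = 205209 ≡ 82 (mod 509)
9^16 ≡ 82^2 = 6724 ≡ 107 (mod 509)
9^32 ≡ 107^2 = 11449 ≡ 251 (mod 509)
9^64 ≡ 251^2 = 63001 ≡ 394 (mod 509)
9^128 ≡ 394^2 = 155236 ≡ 500 (mod 509)
9^256 ≡ 500^2 = 250000 ≡ 81 (mod 509)
508 = 256 + 128 + 64 + 32 + 16 + 8 + 4 in binary powers of 2.
So 9^508 ≡ 81 · 500 · 394 · 251 · 107 · 82 · 453 ≡ 1 (mod 509).
Since the result is 1, base 9 gives no evidence that 509 is composite.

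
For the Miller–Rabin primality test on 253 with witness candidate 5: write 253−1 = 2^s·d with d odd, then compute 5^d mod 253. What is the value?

253 − 1 = 252 = 2^2 · 63, so d = 63.
5^1 ≡ 5 (mod 253)
5^2 ≡ 5^2 = 25 ≡ 25 (mod 253)
5^4 ≡ 25^2 = 625 ≡ 119 (mod 253)
5^8 ≡ 119^2 = 14161 ≡ 246 (mod 253)
5^16 ≡ 246^2 = 60516 ≡ 49 (mod 253)
5^32 ≡ 49^2 = 2401 ≡ 124 (mod 253)
63 = 32 + 16 + 8 + 4 + 2 + 1 in binary powers of 2.
So 5^63 ≡ 124 · 49 · 246 · 119 · 25 · 5 ≡ 191 (mod 253).
Squaring chain: 191 → 49; never reaches −1, so base 5 is a Miller–Rabin witness that 253 is composite.

191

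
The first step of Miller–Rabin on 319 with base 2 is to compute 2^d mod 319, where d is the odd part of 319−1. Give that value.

319 − 1 = 318 = 2^1 · 159, so d = 159.
2^1 ≡ 2 (mod 319)
2^2 ≡ 2^2 = 4 ≡ 4 (mod 319)
2^4 ≡ 4^2 = 16 ≡ 16 (mod 319)
2^8 ≡ 16^2 = 256 ≡ 256 (mod 319)
2^16 ≡ 256^2 = 65536 ≡ 141 (mod 319)
2^32 ≡ 141^2 = 19881 ≡ 103 (mod 319)
2^64 ≡ 103^2 = 10609 ≡ 82 (mod 319)
2^128 ≡ 82^2 = 6724 ≡ 25 (mod 319)
159 = 128 + 16 + 8 + 4 + 2 + 1 in binary powers of 2.
So 2^159 ≡ 25 · 141 · 256 · 16 · 4 · 2 ≡ 171 (mod 319).
Squaring chain: 171; never reaches −1, so base 2 is a Miller–Rabin witness that 319 is composite.

171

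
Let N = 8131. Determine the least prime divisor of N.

47

8131 is odd.
Digit sum 13, not divisible by 3.
Ends in 1: not divisible by 5.
7: 8131 = 7·1161 + 4
11: 8131 = 11·739 + 2
13: 8131 = 13·625 + 6
17: 8131 = 17·478 + 5
19: 8131 = 19·427 + 18
23: 8131 = 23·353 + 12
29: 8131 = 29·280 + 11
31: 8131 = 31·262 + 9
37: 8131 = 37·219 + 28
41: 8131 = 41·198 + 13
43: 8131 = 43·189 + 4
47: 8131 = 47·173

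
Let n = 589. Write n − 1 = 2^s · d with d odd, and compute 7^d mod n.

419

589 − 1 = 588 = 2^2 · 147, so d = 147.
7^1 ≡ 7 (mod 589)
7^2 ≡ 7^2 = 49 ≡ 49 (mod 589)
7^4 ≡ 49^2 = 2401 ≡ 45 (mod 589)
7^8 ≡ 45^2 = 2025 ≡ 258 (mod 589)
7^16 ≡ 258^2 = 66564 ≡ 7 (mod 589)
7^32 ≡ 7^2 = 49 ≡ 49 (mod 589)
7^64 ≡ 49^2 = 2401 ≡ 45 (mod 589)
7^128 ≡ 45^2 = 2025 ≡ 258 (mod 589)
147 = 128 + 16 + 2 + 1 in binary powers of 2.
So 7^147 ≡ 258 · 7 · 49 · 7 ≡ 419 (mod 589).
Squaring chain: 419 → 39; never reaches −1, so base 7 is a Miller–Rabin witness that 589 is composite.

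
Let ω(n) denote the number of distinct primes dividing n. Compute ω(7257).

7257 = 3 · 2419
2419 = 41 · 59
7257 = 3 · 41 · 59, which has 3 distinct prime factors.

3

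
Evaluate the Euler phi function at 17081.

Factor: 17081 = 19 · 29 · 31.
φ(17081) = (19−1) · (29−1) · (31−1) = 18 · 28 · 30 = 15120.

15120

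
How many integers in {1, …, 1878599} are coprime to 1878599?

1831680

Factor: 1878599 = 97 · 107 · 181.
φ(1878599) = (97−1) · (107−1) · (181−1) = 96 · 106 · 180 = 1831680.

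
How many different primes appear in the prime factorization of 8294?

4

8294 = 2 · 4147
4147 = 11 · 377
377 = 13 · 29
8294 = 2 · 11 · 13 · 29, which has 4 distinct prime factors.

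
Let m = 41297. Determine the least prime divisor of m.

41297 is odd.
Digit sum 23, not divisible by 3.
Ends in 7: not divisible by 5.
7: 41297 = 7·5899 + 4
11: 41297 = 11·3754 + 3
13: 41297 = 13·3176 + 9
17: 41297 = 17·2429 + 4
19: 41297 = 19·2173 + 10
23: 41297 = 23·1795 + 12
29: 41297 = 29·1424 + 1
31: 41297 = 31·1332 + 5
37: 41297 = 37·1116 + 5
41: 41297 = 41·1007 + 10
43: 41297 = 43·960 + 17
47: 41297 = 47·878 + 31
53: 41297 = 53·779 + 10
59: 41297 = 59·699 + 56
61: 41297 = 61·677

61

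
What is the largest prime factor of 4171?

97

4171 = 43 · 97
97 is prime.
So 4171 = 43 · 97; the largest prime factor is 97.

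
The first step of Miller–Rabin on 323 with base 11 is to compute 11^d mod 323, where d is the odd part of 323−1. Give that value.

323 − 1 = 322 = 2^1 · 161, so d = 161.
11^1 ≡ 11 (mod 323)
11^2 ≡ 11^2 = 121 ≡ 121 (mod 323)
11^4 ≡ 121^2 = 14641 ≡ 106 (mod 323)
11^8 ≡ 106^2 = 11236 ≡ 254 (mod 323)
11^16 ≡ 254^2 = 64516 ≡ 239 (mod 323)
11^32 ≡ 239^2 = 57121 ≡ 273 (mod 323)
11^64 ≡ 273^2 = 74529 ≡ 239 (mod 323)
11^128 ≡ 239^2 = 57121 ≡ 273 (mod 323)
161 = 128 + 32 + 1 in binary powers of 2.
So 11^161 ≡ 273 · 273 · 11 ≡ 45 (mod 323).
Squaring chain: 45; never reaches −1, so base 11 is a Miller–Rabin witness that 323 is composite.

45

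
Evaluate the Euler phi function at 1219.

Factor: 1219 = 23 · 53.
φ(1219) = (23−1) · (53−1) = 22 · 52 = 1144.

1144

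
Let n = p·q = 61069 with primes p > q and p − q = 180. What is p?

353

Since p = q + 180, we have 61069 = q(q + 180), so q² + 180q − 61069 = 0.
Discriminant: 180² + 4·61069 = 32400 + 244276 = 276676; √276676 = 526.
q = (−180 + 526)/2 = 173, and p = q + 180 = 353.
Check: 173 · 353 = 61069.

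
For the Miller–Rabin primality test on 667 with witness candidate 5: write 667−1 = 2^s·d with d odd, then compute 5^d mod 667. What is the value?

332

667 − 1 = 666 = 2^1 · 333, so d = 333.
5^1 ≡ 5 (mod 667)
5^2 ≡ 5^2 = 25 ≡ 25 (mod 667)
5^4 ≡ 25^2 = 625 ≡ 625 (mod 667)
5^8 ≡ 625^2 = 390625 ≡ 430 (mod 667)
5^16 ≡ 430^2 = 184900 ≡ 141 (mod 667)
5^32 ≡ 141^2 = 19881 ≡ 538 (mod 667)
5^64 ≡ 538^2 = 289444 ≡ 633 (mod 667)
5^128 ≡ 633^2 = 400689 ≡ 489 (mod 667)
5^256 ≡ 489^2 = 239121 ≡ 335 (mod 667)
333 = 256 + 64 + 8 + 4 + 1 in binary powers of 2.
So 5^333 ≡ 335 · 633 · 430 · 625 · 5 ≡ 332 (mod 667).
Squaring chain: 332; never reaches −1, so base 5 is a Miller–Rabin witness that 667 is composite.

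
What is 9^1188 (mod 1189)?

9^1 ≡ 9 (mod 1189)
9^2 ≡ 9^2 = 81 ≡ 81 (mod 1189)
9^4 ≡ 81^2 = 6561 ≡ 616 (mod 1189)
9^8 ≡ 616^2 = 379456 ≡ 165 (mod 1189)
9^16 ≡ 165^2 = 27225 ≡ 1067 (mod 1189)
9^32 ≡ 1067^2 = 1138489 ≡ 616 (mod 1189)
9^64 ≡ 616^2 = 379456 ≡ 165 (mod 1189)
9^128 ≡ 165^2 = 27225 ≡ 1067 (mod 1189)
9^256 ≡ 1067^2 = 1138489 ≡ 616 (mod 1189)
9^512 ≡ 616^2 = 379456 ≡ 165 (mod 1189)
9^1024 ≡ 165^2 = 27225 ≡ 1067 (mod 1189)
1188 = 1024 + 128 + 32 + 4 in binary powers of 2.
So 9^1188 ≡ 1067 · 1067 · 616 · 616 ≡ 575 (mod 1189).
Since 575 ≠ 1, base 9 is a Fermat witness: 1189 is composite.

575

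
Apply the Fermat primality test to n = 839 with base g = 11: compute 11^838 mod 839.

1

11^1 ≡ 11 (mod 839)
11^2 ≡ 11^2 = 121 ≡ 121 (mod 839)
11^4 ≡ 121^2 = 14641 ≡ 378 (mod 839)
11^8 ≡ 378^2 = 142884 ≡ 254 (mod 839)
11^16 ≡ 254^2 = 64516 ≡ 752 (mod 839)
11^32 ≡ 752^2 = 565504 ≡ 18 (mod 839)
11^64 ≡ 18^2 = 324 ≡ 324 (mod 839)
11^128 ≡ 324^2 = 104976 ≡ 101 (mod 839)
11^256 ≡ 101^2 = 10201 ≡ 133 (mod 839)
11^512 ≡ 133^2 = 17689 ≡ 70 (mod 839)
838 = 512 + 256 + 64 + 4 + 2 in binary powers of 2.
So 11^838 ≡ 70 · 133 · 324 · 378 · 121 ≡ 1 (mod 839).
Since the result is 1, base 11 gives no evidence that 839 is composite.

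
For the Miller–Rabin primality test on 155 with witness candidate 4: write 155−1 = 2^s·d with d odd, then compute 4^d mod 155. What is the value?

109

155 − 1 = 154 = 2^1 · 77, so d = 77.
4^1 ≡ 4 (mod 155)
4^2 ≡ 4^2 = 16 ≡ 16 (mod 155)
4^4 ≡ 16^2 = 256 ≡ 101 (mod 155)
4^8 ≡ 101^2 = 10201 ≡ 126 (mod 155)
4^16 ≡ 126^2 = 15876 ≡ 66 (mod 155)
4^32 ≡ 66^2 = 4356 ≡ 16 (mod 155)
4^64 ≡ 16^2 = 256 ≡ 101 (mod 155)
77 = 64 + 8 + 4 + 1 in binary powers of 2.
So 4^77 ≡ 101 · 126 · 101 · 4 ≡ 109 (mod 155).
Squaring chain: 109; never reaches −1, so base 4 is a Miller–Rabin witness that 155 is composite.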